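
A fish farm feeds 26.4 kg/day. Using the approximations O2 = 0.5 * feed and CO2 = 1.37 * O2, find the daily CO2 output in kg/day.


O2 = 26.4 * 0.5 = 13.2
CO2 = 13.2 * 1.37 = 18.084

18.084 kg/day


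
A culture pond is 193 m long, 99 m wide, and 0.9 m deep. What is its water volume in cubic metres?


Base area = L * W = 193 * 99 = 19107 m^2
Volume = area * depth = 19107 * 0.9 = 17196.3 m^3

17196.3 m^3


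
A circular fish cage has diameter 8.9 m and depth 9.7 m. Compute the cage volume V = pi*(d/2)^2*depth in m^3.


r = d/2 = 8.9/2 = 4.45 m
Base area = pi*r^2 = pi*4.45^2 = 62.211389 m^2
Volume = 62.211389 * 9.7 = 603.45 m^3

603.45 m^3


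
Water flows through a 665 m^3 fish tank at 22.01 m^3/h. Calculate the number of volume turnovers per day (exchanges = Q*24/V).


Daily flow volume = 22.01 m^3/h * 24 h = 528.24 m^3/day
Exchanges = daily flow / tank volume = 528.24 / 665 = 0.794346 exchanges/day

0.794346 exchanges/day


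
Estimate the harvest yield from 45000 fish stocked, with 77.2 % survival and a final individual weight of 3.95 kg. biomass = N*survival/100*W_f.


Survivors = 45000 * 77.2/100 = 34740 fish
Harvest biomass = survivors * W_f = 34740 * 3.95 = 137223 kg

137223 kg


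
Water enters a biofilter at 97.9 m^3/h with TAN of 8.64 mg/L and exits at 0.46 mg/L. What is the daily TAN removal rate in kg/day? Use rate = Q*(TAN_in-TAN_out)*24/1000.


Concentration drop: TAN_in - TAN_out = 8.64 - 0.46 = 8.18 mg/L
Hourly TAN removed = Q * dTAN = 97.9 m^3/h * 8.18 mg/L = 800.822 g/h  (m^3/h * mg/L = g/h)
Daily TAN removed = 800.822 * 24 = 19219.728 g/day
Convert to kg/day: 19219.728 / 1000 = 19.219728 kg/day

19.219728 kg/day


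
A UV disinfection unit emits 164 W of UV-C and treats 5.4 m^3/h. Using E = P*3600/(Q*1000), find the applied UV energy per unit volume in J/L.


Energy delivered per hour = 164 W * 3600 s = 590400 J/h
Volume treated per hour = 5.4 m^3/h * 1000 = 5400 L/h
dose = 590400 / 5400 = 109.333 J/L

109.333 J/L


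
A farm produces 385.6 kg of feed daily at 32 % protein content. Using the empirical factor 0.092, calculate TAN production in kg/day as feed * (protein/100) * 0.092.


Protein in feed = 385.6 * 32/100 = 123.392 kg/day
TAN = protein * 0.092 = 123.392 * 0.092 = 11.352064 kg/day

11.352064 kg/day


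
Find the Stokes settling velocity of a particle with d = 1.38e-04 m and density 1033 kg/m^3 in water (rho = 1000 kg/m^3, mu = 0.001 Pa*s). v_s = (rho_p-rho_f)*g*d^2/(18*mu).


Density difference: rho_p - rho_f = 1033 - 1000 = 33 kg/m^3
d^2 = (1.38e-04)^2 = 1.9044e-08 m^2
Numerator = (rho_p - rho_f) * g * d^2 = 33 * 9.81 * 1.9044e-08 = 6.1651141e-06
Denominator = 18 * mu = 18 * 0.001 = 0.018
v_s = 6.1651141e-06 / 0.018 = 3.42506e-04 m/s
Check: Re = rho_f * v_s * d / mu = 1000 * 3.42506e-04 * 1.38e-04 / 0.001 = 0.0473 < 1, so Stokes' law applies.

3.42506e-04 m/s


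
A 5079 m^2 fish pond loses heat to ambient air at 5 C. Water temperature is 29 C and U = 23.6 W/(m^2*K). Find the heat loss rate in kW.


Temperature difference dT = 29 - 5 = 24 K
Heat loss (W) = U * A * dT = 23.6 * 5079 * 24 = 2876745.6 W
Convert to kW: 2876745.6 / 1000 = 2876.7456 kW

2876.7456 kW


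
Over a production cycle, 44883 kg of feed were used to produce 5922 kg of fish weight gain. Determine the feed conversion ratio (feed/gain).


FCR = feed consumed / weight gained
FCR = 44883 kg / 5922 kg = 7.57903

7.57903


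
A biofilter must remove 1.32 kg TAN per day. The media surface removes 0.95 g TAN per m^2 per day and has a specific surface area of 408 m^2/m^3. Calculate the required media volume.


A = 1.32*1000 / 0.95 = 1389.4737 m^2
V = 1389.4737 / 408 = 3.40557

3.40557 m^3


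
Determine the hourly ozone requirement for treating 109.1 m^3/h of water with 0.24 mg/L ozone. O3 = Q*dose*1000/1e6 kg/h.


O3 demand (mg/h) = Q * dose * 1000 = 109.1 * 0.24 * 1000 = 26184 mg/h
Convert mg to kg: 26184 / 1e6 = 0.026184 kg/h

0.026184 kg/h


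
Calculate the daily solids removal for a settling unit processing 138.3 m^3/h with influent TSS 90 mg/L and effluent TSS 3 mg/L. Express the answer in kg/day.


Concentration drop: TSS_in - TSS_out = 90 - 3 = 87 mg/L
Hourly solids removed = Q * dTSS = 138.3 m^3/h * 87 mg/L = 12032.1 g/h  (m^3/h * mg/L = g/h)
Daily solids removed = 12032.1 * 24 = 288770.4 g/day
Convert g to kg: 288770.4 / 1000 = 288.7704 kg/day

288.7704 kg/day


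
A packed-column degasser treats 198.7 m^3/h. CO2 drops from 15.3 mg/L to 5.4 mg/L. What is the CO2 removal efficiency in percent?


CO2_out / CO2_in = 5.4 / 15.3 = 0.35294118
Fraction remaining = 0.35294118
efficiency = (1 - 0.35294118) * 100 = 64.7059 %

64.7059 %


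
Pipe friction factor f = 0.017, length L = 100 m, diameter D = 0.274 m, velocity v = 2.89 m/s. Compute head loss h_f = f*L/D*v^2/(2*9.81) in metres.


v^2 = 2.89^2 = 8.3521 m^2/s^2
L/D = 100/0.274 = 364.9635
h_f = f*(L/D)*v^2/(2g) = 0.017 * 364.9635 * 8.3521 / 19.62 = 2.64116 m

2.64116 m


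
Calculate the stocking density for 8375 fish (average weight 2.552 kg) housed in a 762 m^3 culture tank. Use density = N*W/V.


Total biomass = 8375 fish * 2.552 kg = 21373 kg
Density = total biomass / volume = 21373 / 762 = 28.0486 kg/m^3

28.0486 kg/m^3


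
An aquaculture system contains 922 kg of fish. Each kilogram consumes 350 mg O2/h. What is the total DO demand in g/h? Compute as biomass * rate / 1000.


Total O2 consumption (mg/h) = 922 kg * 350 mg/(kg*h) = 322700 mg/h
Convert to g/h: 322700 / 1000 = 322.7 g/h

322.7 g/h


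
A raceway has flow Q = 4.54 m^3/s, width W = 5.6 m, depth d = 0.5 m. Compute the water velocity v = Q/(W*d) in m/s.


Cross-sectional area = W * d = 5.6 * 0.5 = 2.8 m^2
Velocity = Q / A = 4.54 / 2.8 = 1.62143 m/s

1.62143 m/s


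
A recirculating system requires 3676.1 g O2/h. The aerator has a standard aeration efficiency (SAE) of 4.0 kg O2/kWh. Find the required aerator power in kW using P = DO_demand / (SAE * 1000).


SAE in g O2/kWh = 4.0 * 1000 = 4000 g/kWh
P = DO_demand / SAE_g = 3676.1 / 4000 = 0.919025 kW

0.919025 kW


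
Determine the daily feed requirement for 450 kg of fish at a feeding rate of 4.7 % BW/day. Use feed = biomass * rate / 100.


Feeding rate fraction = 4.7% / 100 = 0.047
Daily feed = 450 kg * 0.047 = 21.15 kg/day

21.15 kg/day


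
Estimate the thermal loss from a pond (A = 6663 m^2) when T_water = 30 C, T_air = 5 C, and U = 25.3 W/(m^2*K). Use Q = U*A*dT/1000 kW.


Temperature difference dT = 30 - 5 = 25 K
Heat loss (W) = U * A * dT = 25.3 * 6663 * 25 = 4214347.5 W
Convert to kW: 4214347.5 / 1000 = 4214.3475 kW

4214.3475 kW


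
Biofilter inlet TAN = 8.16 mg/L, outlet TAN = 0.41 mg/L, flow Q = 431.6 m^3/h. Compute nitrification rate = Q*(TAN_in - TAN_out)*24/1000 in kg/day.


Concentration drop: TAN_in - TAN_out = 8.16 - 0.41 = 7.75 mg/L
Hourly TAN removed = Q * dTAN = 431.6 m^3/h * 7.75 mg/L = 3344.9 g/h  (m^3/h * mg/L = g/h)
Daily TAN removed = 3344.9 * 24 = 80277.6 g/day
Convert to kg/day: 80277.6 / 1000 = 80.2776 kg/day

80.2776 kg/day


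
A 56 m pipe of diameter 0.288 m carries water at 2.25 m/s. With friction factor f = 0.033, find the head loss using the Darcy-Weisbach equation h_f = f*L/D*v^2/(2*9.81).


v^2 = 2.25^2 = 5.0625 m^2/s^2
L/D = 56/0.288 = 194.44444
h_f = f*(L/D)*v^2/(2g) = 0.033 * 194.44444 * 5.0625 / 19.62 = 1.65568 m

1.65568 m


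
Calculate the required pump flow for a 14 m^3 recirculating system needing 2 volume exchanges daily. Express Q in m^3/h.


Daily recirculation volume = 14 m^3 * 2 = 28 m^3/day
Flow rate Q = daily volume / 24 h = 28 / 24 = 1.16667 m^3/h

1.16667 m^3/h


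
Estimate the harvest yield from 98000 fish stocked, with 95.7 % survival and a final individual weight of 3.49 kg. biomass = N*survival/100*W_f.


Survivors = 98000 * 95.7/100 = 93786 fish
Harvest biomass = survivors * W_f = 93786 * 3.49 = 327313.14 kg

327313.14 kg


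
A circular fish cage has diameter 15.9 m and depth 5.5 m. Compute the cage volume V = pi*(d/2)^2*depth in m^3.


r = d/2 = 15.9/2 = 7.95 m
Base area = pi*r^2 = pi*7.95^2 = 198.55651 m^2
Volume = 198.55651 * 5.5 = 1092.06 m^3

1092.06 m^3


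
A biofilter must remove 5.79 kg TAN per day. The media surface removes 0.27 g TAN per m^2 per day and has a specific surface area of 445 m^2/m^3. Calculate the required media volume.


A = 5.79*1000 / 0.27 = 21444.444 m^2
V = 21444.444 / 445 = 48.1898

48.1898 m^3


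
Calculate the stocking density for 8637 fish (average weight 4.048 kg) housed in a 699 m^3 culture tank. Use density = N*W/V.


Total biomass = 8637 fish * 4.048 kg = 34962.576 kg
Density = total biomass / volume = 34962.576 / 699 = 50.018 kg/m^3

50.018 kg/m^3


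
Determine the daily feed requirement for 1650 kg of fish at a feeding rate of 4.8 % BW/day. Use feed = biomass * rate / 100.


Feeding rate fraction = 4.8% / 100 = 0.048
Daily feed = 1650 kg * 0.048 = 79.2 kg/day

79.2 kg/day


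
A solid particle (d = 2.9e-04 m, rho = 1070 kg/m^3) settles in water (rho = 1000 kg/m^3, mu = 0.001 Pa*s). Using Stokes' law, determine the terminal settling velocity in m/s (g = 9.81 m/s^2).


Density difference: rho_p - rho_f = 1070 - 1000 = 70 kg/m^3
d^2 = (2.9e-04)^2 = 8.41e-08 m^2
Numerator = (rho_p - rho_f) * g * d^2 = 70 * 9.81 * 8.41e-08 = 5.775147e-05
Denominator = 18 * mu = 18 * 0.001 = 0.018
v_s = 5.775147e-05 / 0.018 = 0.00320841 m/s
Check: Re = rho_f * v_s * d / mu = 1000 * 0.00320841 * 2.9e-04 / 0.001 = 0.93 < 1, so Stokes' law applies.

0.00320841 m/s


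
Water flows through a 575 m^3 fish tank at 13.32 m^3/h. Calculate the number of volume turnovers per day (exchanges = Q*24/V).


Daily flow volume = 13.32 m^3/h * 24 h = 319.68 m^3/day
Exchanges = daily flow / tank volume = 319.68 / 575 = 0.555965 exchanges/day

0.555965 exchanges/day


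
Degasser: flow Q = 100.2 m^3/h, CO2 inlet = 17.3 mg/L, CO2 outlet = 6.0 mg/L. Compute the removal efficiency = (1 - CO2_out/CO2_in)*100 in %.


CO2_out / CO2_in = 6.0 / 17.3 = 0.34682081
Fraction remaining = 0.34682081
efficiency = (1 - 0.34682081) * 100 = 65.3179 %

65.3179 %


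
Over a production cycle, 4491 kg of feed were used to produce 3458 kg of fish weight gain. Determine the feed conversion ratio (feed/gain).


FCR = feed consumed / weight gained
FCR = 4491 kg / 3458 kg = 1.29873

1.29873


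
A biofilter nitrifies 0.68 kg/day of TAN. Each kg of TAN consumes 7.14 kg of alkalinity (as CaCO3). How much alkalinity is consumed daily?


Alkalinity factor: 7.14 kg CaCO3 consumed per kg TAN nitrified
alk = 0.68 kg TAN * 7.14 = 4.8552 kg CaCO3/day

4.8552 kg CaCO3/day


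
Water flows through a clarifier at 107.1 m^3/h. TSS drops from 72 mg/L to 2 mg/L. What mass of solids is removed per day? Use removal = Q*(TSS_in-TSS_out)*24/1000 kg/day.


Concentration drop: TSS_in - TSS_out = 72 - 2 = 70 mg/L
Hourly solids removed = Q * dTSS = 107.1 m^3/h * 70 mg/L = 7497 g/h  (m^3/h * mg/L = g/h)
Daily solids removed = 7497 * 24 = 179928 g/day
Convert g to kg: 179928 / 1000 = 179.928 kg/day

179.928 kg/day


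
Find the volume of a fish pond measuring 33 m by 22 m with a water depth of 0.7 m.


Base area = L * W = 33 * 22 = 726 m^2
Volume = area * depth = 726 * 0.7 = 508.2 m^3

508.2 m^3


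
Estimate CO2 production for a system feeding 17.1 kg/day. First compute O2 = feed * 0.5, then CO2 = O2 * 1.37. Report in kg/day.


O2 = 17.1 * 0.5 = 8.55
CO2 = 8.55 * 1.37 = 11.7135

11.7135 kg/day


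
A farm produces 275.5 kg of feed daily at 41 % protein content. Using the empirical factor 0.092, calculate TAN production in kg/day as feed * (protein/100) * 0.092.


Protein in feed = 275.5 * 41/100 = 112.955 kg/day
TAN = protein * 0.092 = 112.955 * 0.092 = 10.39186 kg/day

10.39186 kg/day


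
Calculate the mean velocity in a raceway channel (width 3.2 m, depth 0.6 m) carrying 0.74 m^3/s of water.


Cross-sectional area = W * d = 3.2 * 0.6 = 1.92 m^2
Velocity = Q / A = 0.74 / 1.92 = 0.385417 m/s

0.385417 m/s


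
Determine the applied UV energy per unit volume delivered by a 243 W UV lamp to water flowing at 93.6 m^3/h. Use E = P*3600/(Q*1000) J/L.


Energy delivered per hour = 243 W * 3600 s = 874800 J/h
Volume treated per hour = 93.6 m^3/h * 1000 = 93600 L/h
dose = 874800 / 93600 = 9.34615 J/L

9.34615 J/L


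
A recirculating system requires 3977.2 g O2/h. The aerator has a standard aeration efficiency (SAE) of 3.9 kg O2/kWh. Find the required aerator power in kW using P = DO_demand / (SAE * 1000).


SAE in g O2/kWh = 3.9 * 1000 = 3900 g/kWh
P = DO_demand / SAE_g = 3977.2 / 3900 = 1.01979 kW

1.01979 kW


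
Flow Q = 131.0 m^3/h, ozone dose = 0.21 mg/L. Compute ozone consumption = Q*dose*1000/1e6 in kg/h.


O3 demand (mg/h) = Q * dose * 1000 = 131.0 * 0.21 * 1000 = 27510 mg/h
Convert mg to kg: 27510 / 1e6 = 0.02751 kg/h

0.02751 kg/h


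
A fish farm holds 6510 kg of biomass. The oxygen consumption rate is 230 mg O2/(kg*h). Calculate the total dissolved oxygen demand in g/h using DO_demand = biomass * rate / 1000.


Total O2 consumption (mg/h) = 6510 kg * 230 mg/(kg*h) = 1497300 mg/h
Convert to g/h: 1497300 / 1000 = 1497.3 g/h

1497.3 g/h


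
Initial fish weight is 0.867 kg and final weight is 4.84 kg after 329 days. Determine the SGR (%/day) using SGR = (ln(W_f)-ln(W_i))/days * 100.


ln(W_f) = ln(4.84) = 1.5769147
ln(W_i) = ln(0.867) = -0.1427163
ln(W_f) - ln(W_i) = 1.5769147 - -0.1427163 = 1.719631
SGR = 1.719631 / 329 * 100 = 0.522684 %/day

0.522684 %/day


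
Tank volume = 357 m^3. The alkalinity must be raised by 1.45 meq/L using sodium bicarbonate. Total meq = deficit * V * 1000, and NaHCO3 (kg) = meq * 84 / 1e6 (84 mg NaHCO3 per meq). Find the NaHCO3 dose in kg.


Tank volume in L = 357 m^3 * 1000 = 357000 L
Total meq required = 1.45 meq/L * 357000 L = 517650 meq
NaHCO3 mass = 517650 meq * 84 mg/meq / 1e6 = 43.4826 kg

43.4826 kg


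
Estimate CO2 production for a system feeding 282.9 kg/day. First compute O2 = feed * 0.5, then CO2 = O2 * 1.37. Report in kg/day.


O2 = 282.9 * 0.5 = 141.45
CO2 = 141.45 * 1.37 = 193.7865

193.7865 kg/day


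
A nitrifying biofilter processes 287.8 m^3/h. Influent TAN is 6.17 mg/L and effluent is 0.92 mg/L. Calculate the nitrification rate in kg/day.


Concentration drop: TAN_in - TAN_out = 6.17 - 0.92 = 5.25 mg/L
Hourly TAN removed = Q * dTAN = 287.8 m^3/h * 5.25 mg/L = 1510.95 g/h  (m^3/h * mg/L = g/h)
Daily TAN removed = 1510.95 * 24 = 36262.8 g/day
Convert to kg/day: 36262.8 / 1000 = 36.2628 kg/day

36.2628 kg/day


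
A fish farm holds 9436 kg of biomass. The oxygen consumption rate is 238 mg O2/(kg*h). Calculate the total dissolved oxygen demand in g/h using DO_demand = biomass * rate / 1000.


Total O2 consumption (mg/h) = 9436 kg * 238 mg/(kg*h) = 2245768 mg/h
Convert to g/h: 2245768 / 1000 = 2245.768 g/h

2245.768 g/h


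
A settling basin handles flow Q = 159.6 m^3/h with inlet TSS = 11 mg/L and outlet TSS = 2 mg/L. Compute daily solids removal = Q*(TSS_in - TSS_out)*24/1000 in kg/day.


Concentration drop: TSS_in - TSS_out = 11 - 2 = 9 mg/L
Hourly solids removed = Q * dTSS = 159.6 m^3/h * 9 mg/L = 1436.4 g/h  (m^3/h * mg/L = g/h)
Daily solids removed = 1436.4 * 24 = 34473.6 g/day
Convert g to kg: 34473.6 / 1000 = 34.4736 kg/day

34.4736 kg/day


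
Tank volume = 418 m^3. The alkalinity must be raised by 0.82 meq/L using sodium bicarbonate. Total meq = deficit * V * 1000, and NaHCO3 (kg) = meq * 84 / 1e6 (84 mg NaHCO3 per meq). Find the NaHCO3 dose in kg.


Tank volume in L = 418 m^3 * 1000 = 418000 L
Total meq required = 0.82 meq/L * 418000 L = 342760 meq
NaHCO3 mass = 342760 meq * 84 mg/meq / 1e6 = 28.7918 kg

28.7918 kg


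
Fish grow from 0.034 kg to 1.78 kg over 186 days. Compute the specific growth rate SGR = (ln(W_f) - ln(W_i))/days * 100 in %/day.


ln(W_f) = ln(1.78) = 0.57661336
ln(W_i) = ln(0.034) = -3.3813948
ln(W_f) - ln(W_i) = 0.57661336 - -3.3813948 = 3.9580082
SGR = 3.9580082 / 186 * 100 = 2.12796 %/day

2.12796 %/day


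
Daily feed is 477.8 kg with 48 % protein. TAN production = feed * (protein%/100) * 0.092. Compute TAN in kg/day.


Protein in feed = 477.8 * 48/100 = 229.344 kg/day
TAN = protein * 0.092 = 229.344 * 0.092 = 21.099648 kg/day

21.099648 kg/day


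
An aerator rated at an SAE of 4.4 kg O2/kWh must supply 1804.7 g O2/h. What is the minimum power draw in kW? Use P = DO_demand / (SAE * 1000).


SAE in g O2/kWh = 4.4 * 1000 = 4400 g/kWh
P = DO_demand / SAE_g = 1804.7 / 4400 = 0.410159 kW

0.410159 kW


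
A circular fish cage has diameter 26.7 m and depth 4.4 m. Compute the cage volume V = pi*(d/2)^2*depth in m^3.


r = d/2 = 26.7/2 = 13.35 m
Base area = pi*r^2 = pi*13.35^2 = 559.9025 m^2
Volume = 559.9025 * 4.4 = 2463.57 m^3

2463.57 m^3


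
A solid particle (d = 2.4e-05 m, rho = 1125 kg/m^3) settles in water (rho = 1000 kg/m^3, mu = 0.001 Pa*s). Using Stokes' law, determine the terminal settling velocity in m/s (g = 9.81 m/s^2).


Density difference: rho_p - rho_f = 1125 - 1000 = 125 kg/m^3
d^2 = (2.4e-05)^2 = 5.76e-10 m^2
Numerator = (rho_p - rho_f) * g * d^2 = 125 * 9.81 * 5.76e-10 = 7.0632e-07
Denominator = 18 * mu = 18 * 0.001 = 0.018
v_s = 7.0632e-07 / 0.018 = 3.924e-05 m/s
Check: Re = rho_f * v_s * d / mu = 1000 * 3.924e-05 * 2.4e-05 / 0.001 = 9.42e-04 < 1, so Stokes' law applies.

3.924e-05 m/s


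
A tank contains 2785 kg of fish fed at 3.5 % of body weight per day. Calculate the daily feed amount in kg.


Feeding rate fraction = 3.5% / 100 = 0.035
Daily feed = 2785 kg * 0.035 = 97.475 kg/day

97.475 kg/day


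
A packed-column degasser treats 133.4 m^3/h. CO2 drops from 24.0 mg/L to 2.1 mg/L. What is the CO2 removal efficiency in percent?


CO2_out / CO2_in = 2.1 / 24.0 = 0.0875
Fraction remaining = 0.0875
efficiency = (1 - 0.0875) * 100 = 91.25 %

91.25 %


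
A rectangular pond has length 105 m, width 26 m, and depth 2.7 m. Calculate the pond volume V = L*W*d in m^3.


Base area = L * W = 105 * 26 = 2730 m^2
Volume = area * depth = 2730 * 2.7 = 7371 m^3

7371 m^3


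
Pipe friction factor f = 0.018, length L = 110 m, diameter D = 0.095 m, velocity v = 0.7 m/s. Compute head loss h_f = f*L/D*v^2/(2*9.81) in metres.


v^2 = 0.7^2 = 0.49 m^2/s^2
L/D = 110/0.095 = 1157.8947
h_f = f*(L/D)*v^2/(2g) = 0.018 * 1157.8947 * 0.49 / 19.62 = 0.520521 m

0.520521 m


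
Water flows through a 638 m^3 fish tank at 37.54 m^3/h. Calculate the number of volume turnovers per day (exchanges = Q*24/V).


Daily flow volume = 37.54 m^3/h * 24 h = 900.96 m^3/day
Exchanges = daily flow / tank volume = 900.96 / 638 = 1.41216 exchanges/day

1.41216 exchanges/day


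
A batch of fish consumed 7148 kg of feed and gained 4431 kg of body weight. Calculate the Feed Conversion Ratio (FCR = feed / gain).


FCR = feed consumed / weight gained
FCR = 7148 kg / 4431 kg = 1.61318

1.61318


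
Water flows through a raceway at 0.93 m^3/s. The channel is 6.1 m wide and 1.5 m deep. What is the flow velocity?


Cross-sectional area = W * d = 6.1 * 1.5 = 9.15 m^2
Velocity = Q / A = 0.93 / 9.15 = 0.101639 m/s

0.101639 m/s


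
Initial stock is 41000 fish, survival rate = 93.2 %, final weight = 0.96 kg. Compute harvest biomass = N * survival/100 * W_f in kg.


Survivors = 41000 * 93.2/100 = 38212 fish
Harvest biomass = survivors * W_f = 38212 * 0.96 = 36683.52 kg

36683.52 kg


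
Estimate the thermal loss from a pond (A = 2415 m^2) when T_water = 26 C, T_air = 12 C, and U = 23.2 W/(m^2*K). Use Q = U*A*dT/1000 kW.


Temperature difference dT = 26 - 12 = 14 K
Heat loss (W) = U * A * dT = 23.2 * 2415 * 14 = 784392 W
Convert to kW: 784392 / 1000 = 784.392 kW

784.392 kW


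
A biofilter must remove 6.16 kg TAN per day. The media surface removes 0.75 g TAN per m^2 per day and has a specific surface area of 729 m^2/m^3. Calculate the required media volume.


A = 6.16*1000 / 0.75 = 8213.3333 m^2
V = 8213.3333 / 729 = 11.2666

11.2666 m^3


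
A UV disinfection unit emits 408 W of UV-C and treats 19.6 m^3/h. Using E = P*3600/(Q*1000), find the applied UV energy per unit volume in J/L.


Energy delivered per hour = 408 W * 3600 s = 1468800 J/h
Volume treated per hour = 19.6 m^3/h * 1000 = 19600 L/h
dose = 1468800 / 19600 = 74.9388 J/L

74.9388 J/L


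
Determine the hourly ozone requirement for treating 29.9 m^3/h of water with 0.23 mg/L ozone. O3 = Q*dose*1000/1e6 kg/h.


O3 demand (mg/h) = Q * dose * 1000 = 29.9 * 0.23 * 1000 = 6877 mg/h
Convert mg to kg: 6877 / 1e6 = 0.006877 kg/h

0.006877 kg/h


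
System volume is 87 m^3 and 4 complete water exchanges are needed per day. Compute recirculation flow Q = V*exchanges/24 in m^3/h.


Daily recirculation volume = 87 m^3 * 4 = 348 m^3/day
Flow rate Q = daily volume / 24 h = 348 / 24 = 14.5 m^3/h

14.5 m^3/h


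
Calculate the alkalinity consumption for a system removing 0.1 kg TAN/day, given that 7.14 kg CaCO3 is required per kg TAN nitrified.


Alkalinity factor: 7.14 kg CaCO3 consumed per kg TAN nitrified
alk = 0.1 kg TAN * 7.14 = 0.714 kg CaCO3/day

0.714 kg CaCO3/day


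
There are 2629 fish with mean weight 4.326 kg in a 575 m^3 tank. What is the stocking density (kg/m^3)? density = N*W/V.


Total biomass = 2629 fish * 4.326 kg = 11373.054 kg
Density = total biomass / volume = 11373.054 / 575 = 19.7792 kg/m^3

19.7792 kg/m^3


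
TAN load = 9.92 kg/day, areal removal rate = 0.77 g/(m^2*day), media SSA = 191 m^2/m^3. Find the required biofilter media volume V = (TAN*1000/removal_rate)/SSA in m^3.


A = 9.92*1000 / 0.77 = 12883.117 m^2
V = 12883.117 / 191 = 67.4509

67.4509 m^3


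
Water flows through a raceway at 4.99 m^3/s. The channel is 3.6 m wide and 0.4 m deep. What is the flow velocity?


Cross-sectional area = W * d = 3.6 * 0.4 = 1.44 m^2
Velocity = Q / A = 4.99 / 1.44 = 3.46528 m/s

3.46528 m/s


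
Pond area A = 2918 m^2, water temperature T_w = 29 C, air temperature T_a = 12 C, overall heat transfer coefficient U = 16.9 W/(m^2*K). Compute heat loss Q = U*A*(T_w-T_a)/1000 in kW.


Temperature difference dT = 29 - 12 = 17 K
Heat loss (W) = U * A * dT = 16.9 * 2918 * 17 = 838341.4 W
Convert to kW: 838341.4 / 1000 = 838.3414 kW

838.3414 kW


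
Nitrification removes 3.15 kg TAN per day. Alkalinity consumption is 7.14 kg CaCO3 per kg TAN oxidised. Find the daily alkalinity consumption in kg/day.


Alkalinity factor: 7.14 kg CaCO3 consumed per kg TAN nitrified
alk = 3.15 kg TAN * 7.14 = 22.491 kg CaCO3/day

22.491 kg CaCO3/day


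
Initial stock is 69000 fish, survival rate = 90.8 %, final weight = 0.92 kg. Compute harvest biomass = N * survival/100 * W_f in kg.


Survivors = 69000 * 90.8/100 = 62652 fish
Harvest biomass = survivors * W_f = 62652 * 0.92 = 57639.84 kg

57639.84 kg


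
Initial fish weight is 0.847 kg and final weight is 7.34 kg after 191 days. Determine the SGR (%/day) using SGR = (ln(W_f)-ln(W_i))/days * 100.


ln(W_f) = ln(7.34) = 1.9933388
ln(W_i) = ln(0.847) = -0.16605458
ln(W_f) - ln(W_i) = 1.9933388 - -0.16605458 = 2.1593934
SGR = 2.1593934 / 191 * 100 = 1.13057 %/day

1.13057 %/day


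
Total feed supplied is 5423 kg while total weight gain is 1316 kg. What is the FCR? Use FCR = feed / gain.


FCR = feed consumed / weight gained
FCR = 5423 kg / 1316 kg = 4.12082

4.12082


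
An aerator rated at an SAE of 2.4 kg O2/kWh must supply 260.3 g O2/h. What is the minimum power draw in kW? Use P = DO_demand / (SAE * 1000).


SAE in g O2/kWh = 2.4 * 1000 = 2400 g/kWh
P = DO_demand / SAE_g = 260.3 / 2400 = 0.108458 kW

0.108458 kW


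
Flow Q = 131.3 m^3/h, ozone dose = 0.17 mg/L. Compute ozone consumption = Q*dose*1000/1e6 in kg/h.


O3 demand (mg/h) = Q * dose * 1000 = 131.3 * 0.17 * 1000 = 22321 mg/h
Convert mg to kg: 22321 / 1e6 = 0.022321 kg/h

0.022321 kg/h


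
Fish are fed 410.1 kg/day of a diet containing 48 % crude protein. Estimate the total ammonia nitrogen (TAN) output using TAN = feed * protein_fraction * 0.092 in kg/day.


Protein in feed = 410.1 * 48/100 = 196.848 kg/day
TAN = protein * 0.092 = 196.848 * 0.092 = 18.110016 kg/day

18.110016 kg/day


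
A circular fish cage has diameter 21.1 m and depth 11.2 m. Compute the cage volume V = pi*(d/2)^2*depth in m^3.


r = d/2 = 21.1/2 = 10.55 m
Base area = pi*r^2 = pi*10.55^2 = 349.66712 m^2
Volume = 349.66712 * 11.2 = 3916.27 m^3

3916.27 m^3


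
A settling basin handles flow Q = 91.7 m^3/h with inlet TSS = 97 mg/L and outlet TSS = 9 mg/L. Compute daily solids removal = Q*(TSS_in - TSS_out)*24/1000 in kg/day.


Concentration drop: TSS_in - TSS_out = 97 - 9 = 88 mg/L
Hourly solids removed = Q * dTSS = 91.7 m^3/h * 88 mg/L = 8069.6 g/h  (m^3/h * mg/L = g/h)
Daily solids removed = 8069.6 * 24 = 193670.4 g/day
Convert g to kg: 193670.4 / 1000 = 193.6704 kg/day

193.6704 kg/day


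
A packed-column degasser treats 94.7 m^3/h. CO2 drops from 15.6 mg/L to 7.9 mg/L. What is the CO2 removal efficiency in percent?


CO2_out / CO2_in = 7.9 / 15.6 = 0.50641026
Fraction remaining = 0.50641026
efficiency = (1 - 0.50641026) * 100 = 49.359 %

49.359 %


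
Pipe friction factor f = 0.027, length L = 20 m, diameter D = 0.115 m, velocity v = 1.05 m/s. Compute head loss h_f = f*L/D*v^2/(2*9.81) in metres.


v^2 = 1.05^2 = 1.1025 m^2/s^2
L/D = 20/0.115 = 173.91304
h_f = f*(L/D)*v^2/(2g) = 0.027 * 173.91304 * 1.1025 / 19.62 = 0.263861 m

0.263861 m


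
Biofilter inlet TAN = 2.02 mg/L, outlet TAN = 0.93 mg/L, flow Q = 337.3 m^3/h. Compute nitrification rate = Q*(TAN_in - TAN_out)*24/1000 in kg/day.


Concentration drop: TAN_in - TAN_out = 2.02 - 0.93 = 1.09 mg/L
Hourly TAN removed = Q * dTAN = 337.3 m^3/h * 1.09 mg/L = 367.657 g/h  (m^3/h * mg/L = g/h)
Daily TAN removed = 367.657 * 24 = 8823.768 g/day
Convert to kg/day: 8823.768 / 1000 = 8.823768 kg/day

8.823768 kg/day


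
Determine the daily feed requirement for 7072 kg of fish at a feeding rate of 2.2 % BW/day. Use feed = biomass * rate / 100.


Feeding rate fraction = 2.2% / 100 = 0.022
Daily feed = 7072 kg * 0.022 = 155.584 kg/day

155.584 kg/day


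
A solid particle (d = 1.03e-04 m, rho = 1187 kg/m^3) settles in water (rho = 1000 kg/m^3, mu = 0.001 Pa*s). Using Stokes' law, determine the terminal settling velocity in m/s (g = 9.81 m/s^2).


Density difference: rho_p - rho_f = 1187 - 1000 = 187 kg/m^3
d^2 = (1.03e-04)^2 = 1.0609e-08 m^2
Numerator = (rho_p - rho_f) * g * d^2 = 187 * 9.81 * 1.0609e-08 = 1.9461892e-05
Denominator = 18 * mu = 18 * 0.001 = 0.018
v_s = 1.9461892e-05 / 0.018 = 0.00108122 m/s
Check: Re = rho_f * v_s * d / mu = 1000 * 0.00108122 * 1.03e-04 / 0.001 = 0.111 < 1, so Stokes' law applies.

0.00108122 m/s


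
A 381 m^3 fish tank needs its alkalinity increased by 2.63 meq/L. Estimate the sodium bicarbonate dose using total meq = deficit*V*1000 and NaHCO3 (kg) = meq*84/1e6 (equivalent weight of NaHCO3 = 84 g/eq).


Tank volume in L = 381 m^3 * 1000 = 381000 L
Total meq required = 2.63 meq/L * 381000 L = 1002030 meq
NaHCO3 mass = 1002030 meq * 84 mg/meq / 1e6 = 84.1705 kg

84.1705 kg


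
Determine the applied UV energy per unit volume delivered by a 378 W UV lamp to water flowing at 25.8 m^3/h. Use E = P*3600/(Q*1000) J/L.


Energy delivered per hour = 378 W * 3600 s = 1360800 J/h
Volume treated per hour = 25.8 m^3/h * 1000 = 25800 L/h
dose = 1360800 / 25800 = 52.7442 J/L

52.7442 J/L


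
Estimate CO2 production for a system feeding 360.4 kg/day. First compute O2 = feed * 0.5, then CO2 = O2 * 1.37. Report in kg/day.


O2 = 360.4 * 0.5 = 180.2
CO2 = 180.2 * 1.37 = 246.874

246.874 kg/day


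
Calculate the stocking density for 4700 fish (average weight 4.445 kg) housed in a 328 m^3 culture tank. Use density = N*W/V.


Total biomass = 4700 fish * 4.445 kg = 20891.5 kg
Density = total biomass / volume = 20891.5 / 328 = 63.6936 kg/m^3

63.6936 kg/m^3


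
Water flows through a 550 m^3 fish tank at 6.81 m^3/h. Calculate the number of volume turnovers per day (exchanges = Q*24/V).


Daily flow volume = 6.81 m^3/h * 24 h = 163.44 m^3/day
Exchanges = daily flow / tank volume = 163.44 / 550 = 0.297164 exchanges/day

0.297164 exchanges/day


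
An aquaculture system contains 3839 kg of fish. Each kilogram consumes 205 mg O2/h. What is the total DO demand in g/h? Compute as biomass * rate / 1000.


Total O2 consumption (mg/h) = 3839 kg * 205 mg/(kg*h) = 786995 mg/h
Convert to g/h: 786995 / 1000 = 786.995 g/h

786.995 g/h


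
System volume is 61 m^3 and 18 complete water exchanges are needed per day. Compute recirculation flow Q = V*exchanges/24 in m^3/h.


Daily recirculation volume = 61 m^3 * 18 = 1098 m^3/day
Flow rate Q = daily volume / 24 h = 1098 / 24 = 45.75 m^3/h

45.75 m^3/h


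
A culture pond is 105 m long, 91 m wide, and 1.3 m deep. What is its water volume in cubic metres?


Base area = L * W = 105 * 91 = 9555 m^2
Volume = area * depth = 9555 * 1.3 = 12421.5 m^3

12421.5 m^3


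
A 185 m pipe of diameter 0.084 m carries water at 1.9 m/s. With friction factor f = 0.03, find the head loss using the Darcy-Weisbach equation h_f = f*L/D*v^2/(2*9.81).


v^2 = 1.9^2 = 3.61 m^2/s^2
L/D = 185/0.084 = 2202.381
h_f = f*(L/D)*v^2/(2g) = 0.03 * 2202.381 * 3.61 / 19.62 = 12.1569 m

12.1569 m


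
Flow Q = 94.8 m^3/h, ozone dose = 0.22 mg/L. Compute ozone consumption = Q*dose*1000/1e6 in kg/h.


O3 demand (mg/h) = Q * dose * 1000 = 94.8 * 0.22 * 1000 = 20856 mg/h
Convert mg to kg: 20856 / 1e6 = 0.020856 kg/h

0.020856 kg/h


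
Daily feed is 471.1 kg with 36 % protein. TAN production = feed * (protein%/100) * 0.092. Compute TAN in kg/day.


Protein in feed = 471.1 * 36/100 = 169.596 kg/day
TAN = protein * 0.092 = 169.596 * 0.092 = 15.602832 kg/day

15.602832 kg/day


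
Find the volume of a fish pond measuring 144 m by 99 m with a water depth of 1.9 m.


Base area = L * W = 144 * 99 = 14256 m^2
Volume = area * depth = 14256 * 1.9 = 27086.4 m^3

27086.4 m^3


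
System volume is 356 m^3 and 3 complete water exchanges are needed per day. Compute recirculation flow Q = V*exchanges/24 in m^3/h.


Daily recirculation volume = 356 m^3 * 3 = 1068 m^3/day
Flow rate Q = daily volume / 24 h = 1068 / 24 = 44.5 m^3/h

44.5 m^3/h


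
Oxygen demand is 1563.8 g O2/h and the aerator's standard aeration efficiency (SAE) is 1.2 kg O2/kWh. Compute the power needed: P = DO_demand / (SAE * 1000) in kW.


SAE in g O2/kWh = 1.2 * 1000 = 1200 g/kWh
P = DO_demand / SAE_g = 1563.8 / 1200 = 1.30317 kW

1.30317 kW


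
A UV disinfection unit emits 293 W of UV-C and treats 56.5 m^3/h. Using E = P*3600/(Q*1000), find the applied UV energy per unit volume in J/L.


Energy delivered per hour = 293 W * 3600 s = 1054800 J/h
Volume treated per hour = 56.5 m^3/h * 1000 = 56500 L/h
dose = 1054800 / 56500 = 18.669 J/L

18.669 J/L


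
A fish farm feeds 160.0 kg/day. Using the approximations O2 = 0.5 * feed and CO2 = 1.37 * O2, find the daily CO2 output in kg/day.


O2 = 160.0 * 0.5 = 80
CO2 = 80 * 1.37 = 109.6

109.6 kg/day


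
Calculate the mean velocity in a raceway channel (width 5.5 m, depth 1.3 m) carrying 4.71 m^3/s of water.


Cross-sectional area = W * d = 5.5 * 1.3 = 7.15 m^2
Velocity = Q / A = 4.71 / 7.15 = 0.658741 m/s

0.658741 m/s


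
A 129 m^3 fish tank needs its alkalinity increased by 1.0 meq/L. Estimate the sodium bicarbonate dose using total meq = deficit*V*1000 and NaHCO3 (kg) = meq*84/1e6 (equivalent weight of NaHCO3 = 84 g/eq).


Tank volume in L = 129 m^3 * 1000 = 129000 L
Total meq required = 1.0 meq/L * 129000 L = 129000 meq
NaHCO3 mass = 129000 meq * 84 mg/meq / 1e6 = 10.836 kg

10.836 kg


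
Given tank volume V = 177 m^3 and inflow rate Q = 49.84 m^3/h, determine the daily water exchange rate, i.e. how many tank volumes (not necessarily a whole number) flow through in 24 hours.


Daily flow volume = 49.84 m^3/h * 24 h = 1196.16 m^3/day
Exchanges = daily flow / tank volume = 1196.16 / 177 = 6.75797 exchanges/day

6.75797 exchanges/day


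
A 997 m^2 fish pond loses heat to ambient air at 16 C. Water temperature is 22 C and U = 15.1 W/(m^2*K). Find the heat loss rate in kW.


Temperature difference dT = 22 - 16 = 6 K
Heat loss (W) = U * A * dT = 15.1 * 997 * 6 = 90328.2 W
Convert to kW: 90328.2 / 1000 = 90.3282 kW

90.3282 kW


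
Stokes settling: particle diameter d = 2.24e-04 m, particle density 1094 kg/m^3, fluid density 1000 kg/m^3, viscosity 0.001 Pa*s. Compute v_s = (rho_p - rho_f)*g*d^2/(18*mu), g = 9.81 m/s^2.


Density difference: rho_p - rho_f = 1094 - 1000 = 94 kg/m^3
d^2 = (2.24e-04)^2 = 5.0176e-08 m^2
Numerator = (rho_p - rho_f) * g * d^2 = 94 * 9.81 * 5.0176e-08 = 4.6269297e-05
Denominator = 18 * mu = 18 * 0.001 = 0.018
v_s = 4.6269297e-05 / 0.018 = 0.00257052 m/s
Check: Re = rho_f * v_s * d / mu = 1000 * 0.00257052 * 2.24e-04 / 0.001 = 0.576 < 1, so Stokes' law applies.

0.00257052 m/s


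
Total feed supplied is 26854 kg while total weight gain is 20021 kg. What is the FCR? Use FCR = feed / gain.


FCR = feed consumed / weight gained
FCR = 26854 kg / 20021 kg = 1.34129

1.34129


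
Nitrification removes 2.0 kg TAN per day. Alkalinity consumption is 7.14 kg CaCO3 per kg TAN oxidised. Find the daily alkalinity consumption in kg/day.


Alkalinity factor: 7.14 kg CaCO3 consumed per kg TAN nitrified
alk = 2.0 kg TAN * 7.14 = 14.28 kg CaCO3/day

14.28 kg CaCO3/day


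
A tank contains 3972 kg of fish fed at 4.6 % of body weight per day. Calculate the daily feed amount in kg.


Feeding rate fraction = 4.6% / 100 = 0.046
Daily feed = 3972 kg * 0.046 = 182.712 kg/day

182.712 kg/day


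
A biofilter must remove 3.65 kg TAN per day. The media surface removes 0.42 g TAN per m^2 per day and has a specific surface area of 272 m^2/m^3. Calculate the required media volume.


A = 3.65*1000 / 0.42 = 8690.4762 m^2
V = 8690.4762 / 272 = 31.9503

31.9503 m^3


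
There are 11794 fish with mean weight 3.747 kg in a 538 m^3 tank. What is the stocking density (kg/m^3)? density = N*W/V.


Total biomass = 11794 fish * 3.747 kg = 44192.118 kg
Density = total biomass / volume = 44192.118 / 538 = 82.1415 kg/m^3

82.1415 kg/m^3


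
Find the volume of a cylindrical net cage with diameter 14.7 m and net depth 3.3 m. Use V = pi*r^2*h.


r = d/2 = 14.7/2 = 7.35 m
Base area = pi*r^2 = pi*7.35^2 = 169.71669 m^2
Volume = 169.71669 * 3.3 = 560.065 m^3

560.065 m^3


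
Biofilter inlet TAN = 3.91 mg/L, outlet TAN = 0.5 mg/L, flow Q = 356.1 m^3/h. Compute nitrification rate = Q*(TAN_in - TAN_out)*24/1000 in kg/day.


Concentration drop: TAN_in - TAN_out = 3.91 - 0.5 = 3.41 mg/L
Hourly TAN removed = Q * dTAN = 356.1 m^3/h * 3.41 mg/L = 1214.301 g/h  (m^3/h * mg/L = g/h)
Daily TAN removed = 1214.301 * 24 = 29143.224 g/day
Convert to kg/day: 29143.224 / 1000 = 29.143224 kg/day

29.143224 kg/day


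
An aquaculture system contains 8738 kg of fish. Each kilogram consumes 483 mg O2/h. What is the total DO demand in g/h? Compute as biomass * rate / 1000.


Total O2 consumption (mg/h) = 8738 kg * 483 mg/(kg*h) = 4220454 mg/h
Convert to g/h: 4220454 / 1000 = 4220.454 g/h

4220.454 g/h


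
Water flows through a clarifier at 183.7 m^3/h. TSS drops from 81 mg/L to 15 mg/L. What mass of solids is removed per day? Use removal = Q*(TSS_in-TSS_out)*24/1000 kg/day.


Concentration drop: TSS_in - TSS_out = 81 - 15 = 66 mg/L
Hourly solids removed = Q * dTSS = 183.7 m^3/h * 66 mg/L = 12124.2 g/h  (m^3/h * mg/L = g/h)
Daily solids removed = 12124.2 * 24 = 290980.8 g/day
Convert g to kg: 290980.8 / 1000 = 290.9808 kg/day

290.9808 kg/day


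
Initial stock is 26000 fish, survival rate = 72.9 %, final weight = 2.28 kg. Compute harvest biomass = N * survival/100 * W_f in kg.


Survivors = 26000 * 72.9/100 = 18954 fish
Harvest biomass = survivors * W_f = 18954 * 2.28 = 43215.12 kg

43215.12 kg


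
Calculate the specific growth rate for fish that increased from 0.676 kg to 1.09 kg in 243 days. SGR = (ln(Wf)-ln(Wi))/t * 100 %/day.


ln(W_f) = ln(1.09) = 0.086177696
ln(W_i) = ln(0.676) = -0.3915622
ln(W_f) - ln(W_i) = 0.086177696 - -0.3915622 = 0.4777399
SGR = 0.4777399 / 243 * 100 = 0.196601 %/day

0.196601 %/day


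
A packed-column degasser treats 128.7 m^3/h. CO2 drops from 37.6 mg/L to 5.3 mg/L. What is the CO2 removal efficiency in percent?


CO2_out / CO2_in = 5.3 / 37.6 = 0.14095745
Fraction remaining = 0.14095745
efficiency = (1 - 0.14095745) * 100 = 85.9043 %

85.9043 %


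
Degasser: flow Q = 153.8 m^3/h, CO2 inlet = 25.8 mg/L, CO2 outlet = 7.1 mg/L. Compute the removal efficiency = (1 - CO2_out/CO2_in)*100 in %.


CO2_out / CO2_in = 7.1 / 25.8 = 0.2751938
Fraction remaining = 0.2751938
efficiency = (1 - 0.2751938) * 100 = 72.4806 %

72.4806 %


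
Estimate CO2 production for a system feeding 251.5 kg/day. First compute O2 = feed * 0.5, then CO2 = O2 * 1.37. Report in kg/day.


O2 = 251.5 * 0.5 = 125.75
CO2 = 125.75 * 1.37 = 172.2775

172.2775 kg/day


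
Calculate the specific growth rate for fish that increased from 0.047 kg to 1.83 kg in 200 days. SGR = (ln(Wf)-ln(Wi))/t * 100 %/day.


ln(W_f) = ln(1.83) = 0.60431597
ln(W_i) = ln(0.047) = -3.0576077
ln(W_f) - ln(W_i) = 0.60431597 - -3.0576077 = 3.6619237
SGR = 3.6619237 / 200 * 100 = 1.83096 %/day

1.83096 %/day


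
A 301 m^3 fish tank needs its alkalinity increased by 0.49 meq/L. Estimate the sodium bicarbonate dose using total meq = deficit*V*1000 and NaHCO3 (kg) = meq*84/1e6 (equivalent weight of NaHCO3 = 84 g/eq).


Tank volume in L = 301 m^3 * 1000 = 301000 L
Total meq required = 0.49 meq/L * 301000 L = 147490 meq
NaHCO3 mass = 147490 meq * 84 mg/meq / 1e6 = 12.3892 kg

12.3892 kg


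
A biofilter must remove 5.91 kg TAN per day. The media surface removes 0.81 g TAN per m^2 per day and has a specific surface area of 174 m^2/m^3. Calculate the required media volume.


A = 5.91*1000 / 0.81 = 7296.2963 m^2
V = 7296.2963 / 174 = 41.9327

41.9327 m^3


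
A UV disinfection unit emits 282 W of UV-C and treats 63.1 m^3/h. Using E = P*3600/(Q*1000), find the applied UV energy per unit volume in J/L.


Energy delivered per hour = 282 W * 3600 s = 1015200 J/h
Volume treated per hour = 63.1 m^3/h * 1000 = 63100 L/h
dose = 1015200 / 63100 = 16.0887 J/L

16.0887 J/L


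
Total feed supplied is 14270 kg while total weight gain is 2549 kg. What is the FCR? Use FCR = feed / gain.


FCR = feed consumed / weight gained
FCR = 14270 kg / 2549 kg = 5.59827

5.59827


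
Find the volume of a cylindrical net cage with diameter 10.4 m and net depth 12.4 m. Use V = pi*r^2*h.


r = d/2 = 10.4/2 = 5.2 m
Base area = pi*r^2 = pi*5.2^2 = 84.948665 m^2
Volume = 84.948665 * 12.4 = 1053.36 m^3

1053.36 m^3


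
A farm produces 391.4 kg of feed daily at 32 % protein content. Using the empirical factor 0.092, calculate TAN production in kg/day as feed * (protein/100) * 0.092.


Protein in feed = 391.4 * 32/100 = 125.248 kg/day
TAN = protein * 0.092 = 125.248 * 0.092 = 11.522816 kg/day

11.522816 kg/day


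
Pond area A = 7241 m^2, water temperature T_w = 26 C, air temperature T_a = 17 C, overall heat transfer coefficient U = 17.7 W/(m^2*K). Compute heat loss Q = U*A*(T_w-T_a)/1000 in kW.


Temperature difference dT = 26 - 17 = 9 K
Heat loss (W) = U * A * dT = 17.7 * 7241 * 9 = 1153491.3 W
Convert to kW: 1153491.3 / 1000 = 1153.4913 kW

1153.4913 kW


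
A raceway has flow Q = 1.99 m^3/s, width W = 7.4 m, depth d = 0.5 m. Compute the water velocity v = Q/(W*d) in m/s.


Cross-sectional area = W * d = 7.4 * 0.5 = 3.7 m^2
Velocity = Q / A = 1.99 / 3.7 = 0.537838 m/s

0.537838 m/s


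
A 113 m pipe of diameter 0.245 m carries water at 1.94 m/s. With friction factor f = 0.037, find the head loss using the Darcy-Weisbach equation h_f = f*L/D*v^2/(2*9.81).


v^2 = 1.94^2 = 3.7636 m^2/s^2
L/D = 113/0.245 = 461.22449
h_f = f*(L/D)*v^2/(2g) = 0.037 * 461.22449 * 3.7636 / 19.62 = 3.27355 m

3.27355 m


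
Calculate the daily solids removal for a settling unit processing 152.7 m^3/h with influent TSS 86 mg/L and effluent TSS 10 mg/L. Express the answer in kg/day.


Concentration drop: TSS_in - TSS_out = 86 - 10 = 76 mg/L
Hourly solids removed = Q * dTSS = 152.7 m^3/h * 76 mg/L = 11605.2 g/h  (m^3/h * mg/L = g/h)
Daily solids removed = 11605.2 * 24 = 278524.8 g/day
Convert g to kg: 278524.8 / 1000 = 278.5248 kg/day

278.5248 kg/day
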